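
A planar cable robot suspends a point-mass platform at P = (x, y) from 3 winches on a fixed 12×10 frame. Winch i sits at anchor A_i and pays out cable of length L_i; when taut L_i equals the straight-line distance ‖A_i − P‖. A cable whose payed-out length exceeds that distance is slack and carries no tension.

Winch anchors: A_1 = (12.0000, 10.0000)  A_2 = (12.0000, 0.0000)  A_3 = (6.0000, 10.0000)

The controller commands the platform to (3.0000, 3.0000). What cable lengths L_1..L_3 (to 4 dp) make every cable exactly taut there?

cable 1: Δx=9.0000, Δy=7.0000; L_1 = √(Δx²+Δy²) = 11.4018
cable 2: Δx=9.0000, Δy=-3.0000; L_2 = √(Δx²+Δy²) = 9.4868
cable 3: Δx=3.0000, Δy=7.0000; L_3 = √(Δx²+Δy²) = 7.6158

(11.4018, 9.4868, 7.6158)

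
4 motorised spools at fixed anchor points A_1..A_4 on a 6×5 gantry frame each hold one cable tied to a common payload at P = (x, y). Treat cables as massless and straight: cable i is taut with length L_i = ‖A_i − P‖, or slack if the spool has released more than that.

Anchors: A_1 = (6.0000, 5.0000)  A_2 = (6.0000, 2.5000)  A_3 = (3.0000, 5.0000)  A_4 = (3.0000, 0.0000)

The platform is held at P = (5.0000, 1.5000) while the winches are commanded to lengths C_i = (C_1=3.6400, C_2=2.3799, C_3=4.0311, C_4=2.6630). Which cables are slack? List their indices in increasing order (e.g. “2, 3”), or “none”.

2, 4

cable 1: √((1.0000)²+(3.5000)²)=3.6401, C_1=3.6400: taut
cable 2: √((1.0000)²+(1.0000)²)=1.4142, C_2=2.3799: slack
cable 3: √((-2.0000)²+(3.5000)²)=4.0311, C_3=4.0311: taut
cable 4: √((-2.0000)²+(-1.5000)²)=2.5000, C_4=2.6630: slack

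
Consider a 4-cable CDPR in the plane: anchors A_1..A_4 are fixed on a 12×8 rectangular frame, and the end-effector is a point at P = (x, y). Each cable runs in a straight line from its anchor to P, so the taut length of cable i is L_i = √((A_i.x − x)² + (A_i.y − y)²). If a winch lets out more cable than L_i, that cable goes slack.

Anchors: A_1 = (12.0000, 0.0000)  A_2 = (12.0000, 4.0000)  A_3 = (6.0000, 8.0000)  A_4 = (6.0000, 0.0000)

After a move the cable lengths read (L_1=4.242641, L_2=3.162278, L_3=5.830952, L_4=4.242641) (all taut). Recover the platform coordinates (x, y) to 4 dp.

each cable: (A_i−P)·(A_i−P) = L_i²; let c_i = ‖A_i‖²−L_i²
c_1 = 144.0000+0.0000−18.0000 = 126.0000
row 1: 0.0000x − 8.0000y = -24.0000  (c_2=150.0000)
row 2: 12.0000x − 16.0000y = 60.0000  (c_3=66.0000)
row 3: 12.0000x + 0.0000y = 108.0000  (c_4=18.0000)
Cramer on rows 1–2 → x = 9.0000, y = 3.0000
check cable 4: ‖A_4−P‖² = 18.0000 ≈ L_4² = 18.0000 ✓

(9.0000, 3.0000)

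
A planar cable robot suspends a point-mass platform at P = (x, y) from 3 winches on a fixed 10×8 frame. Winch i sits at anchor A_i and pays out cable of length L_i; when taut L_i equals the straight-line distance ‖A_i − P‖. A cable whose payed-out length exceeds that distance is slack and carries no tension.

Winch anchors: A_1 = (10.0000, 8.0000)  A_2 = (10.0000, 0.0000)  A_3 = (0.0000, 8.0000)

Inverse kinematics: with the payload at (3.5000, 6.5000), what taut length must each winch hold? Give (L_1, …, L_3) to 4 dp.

(6.6708, 9.1924, 3.8079)

L_1 = √((10.0000−3.5000)² + (8.0000−6.5000)²) = 6.6708
L_2 = √((10.0000−3.5000)² + (0.0000−6.5000)²) = 9.1924
L_3 = √((0.0000−3.5000)² + (8.0000−6.5000)²) = 3.8079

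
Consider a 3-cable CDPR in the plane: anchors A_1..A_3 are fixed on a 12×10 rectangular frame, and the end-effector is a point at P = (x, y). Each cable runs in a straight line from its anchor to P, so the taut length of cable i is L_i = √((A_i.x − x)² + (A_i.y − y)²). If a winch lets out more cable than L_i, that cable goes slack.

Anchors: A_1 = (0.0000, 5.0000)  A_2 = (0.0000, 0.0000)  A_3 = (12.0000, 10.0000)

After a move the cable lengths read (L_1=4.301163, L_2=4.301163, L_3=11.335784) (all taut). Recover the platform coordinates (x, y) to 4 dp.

each cable: (A_i−P)·(A_i−P) = L_i²; let c_i = ‖A_i‖²−L_i²
c_1 = 0.0000+25.0000−18.5000 = 6.5000
row 1: 0.0000x + 10.0000y = 25.0000  (c_2=-18.5000)
row 2: -24.0000x − 10.0000y = -109.0000  (c_3=115.5000)
Cramer on rows 1–2 → x = 3.5000, y = 2.5000

(3.5000, 2.5000)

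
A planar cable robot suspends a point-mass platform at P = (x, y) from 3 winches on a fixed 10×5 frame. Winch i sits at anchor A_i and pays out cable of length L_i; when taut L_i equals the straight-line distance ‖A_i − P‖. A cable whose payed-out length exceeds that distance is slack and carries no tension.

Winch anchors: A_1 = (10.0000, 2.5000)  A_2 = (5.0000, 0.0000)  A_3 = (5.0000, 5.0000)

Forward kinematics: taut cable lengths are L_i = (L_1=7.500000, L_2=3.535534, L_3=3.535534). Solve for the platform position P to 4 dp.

(2.5000, 2.5000)

each cable: (A_i−P)·(A_i−P) = L_i²; let k_i = ‖A_i‖²−L_i²
k_1 = 100.0000+6.2500−56.2500 = 50.0000
row 1: 10.0000x + 5.0000y = 37.5000  (k_2=12.5000)
row 2: 10.0000x − 5.0000y = 12.5000  (k_3=37.5000)
Cramer on rows 1–2 → x = 2.5000, y = 2.5000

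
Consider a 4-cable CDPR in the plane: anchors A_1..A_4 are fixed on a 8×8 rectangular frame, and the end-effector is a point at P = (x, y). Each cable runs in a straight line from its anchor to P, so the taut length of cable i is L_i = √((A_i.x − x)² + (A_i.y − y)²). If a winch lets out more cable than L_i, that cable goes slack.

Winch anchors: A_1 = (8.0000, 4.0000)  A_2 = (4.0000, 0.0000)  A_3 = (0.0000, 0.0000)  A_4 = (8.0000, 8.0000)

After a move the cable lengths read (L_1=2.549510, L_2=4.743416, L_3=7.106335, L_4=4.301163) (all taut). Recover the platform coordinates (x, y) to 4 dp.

(5.5000, 4.5000)

circle eqns → linear via eq_j − eq_1; set q_j = A_j·A_j − L_j²
q_1 = 64.0000+16.0000−6.5000 = 73.5000
8.0000·x + 8.0000·y = q_1−q_2 = 80.0000
16.0000·x + 8.0000·y = q_1−q_3 = 124.0000
0.0000·x − 8.0000·y = q_1−q_4 = -36.0000
solve first two rows → x=5.5000, y=4.5000
check cable 4: ‖A_4−P‖² = 18.5000 ≈ L_4² = 18.5000 ✓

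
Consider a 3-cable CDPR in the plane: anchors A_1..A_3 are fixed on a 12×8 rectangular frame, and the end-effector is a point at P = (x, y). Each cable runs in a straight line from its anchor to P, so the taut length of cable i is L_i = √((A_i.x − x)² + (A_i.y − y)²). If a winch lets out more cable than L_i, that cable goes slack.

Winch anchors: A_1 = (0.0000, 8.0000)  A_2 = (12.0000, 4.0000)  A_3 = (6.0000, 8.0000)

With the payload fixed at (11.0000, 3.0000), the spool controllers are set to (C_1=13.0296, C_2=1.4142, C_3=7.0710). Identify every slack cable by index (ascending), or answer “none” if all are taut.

cable 1: L_1 = ‖A_1−P‖ = 12.0830;  C_1 = 13.0296 → slack
cable 2: L_2 = ‖A_2−P‖ = 1.4142;  C_2 = 1.4142 → taut
cable 3: L_3 = ‖A_3−P‖ = 7.0711;  C_3 = 7.0710 → taut

1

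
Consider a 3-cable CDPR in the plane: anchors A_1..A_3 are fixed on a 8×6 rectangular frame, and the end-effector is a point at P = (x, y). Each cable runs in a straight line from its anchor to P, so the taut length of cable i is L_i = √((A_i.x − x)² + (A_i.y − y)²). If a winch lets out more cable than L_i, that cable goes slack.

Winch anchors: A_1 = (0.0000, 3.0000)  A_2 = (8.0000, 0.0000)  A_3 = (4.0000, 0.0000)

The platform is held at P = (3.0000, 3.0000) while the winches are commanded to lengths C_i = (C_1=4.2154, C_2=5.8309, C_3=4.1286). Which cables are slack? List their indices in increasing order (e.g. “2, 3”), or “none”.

1, 3

cable 1: √((-3.0000)²+(0.0000)²)=3.0000, C_1=4.2154: slack
cable 2: √((5.0000)²+(-3.0000)²)=5.8310, C_2=5.8309: taut
cable 3: √((1.0000)²+(-3.0000)²)=3.1623, C_3=4.1286: slack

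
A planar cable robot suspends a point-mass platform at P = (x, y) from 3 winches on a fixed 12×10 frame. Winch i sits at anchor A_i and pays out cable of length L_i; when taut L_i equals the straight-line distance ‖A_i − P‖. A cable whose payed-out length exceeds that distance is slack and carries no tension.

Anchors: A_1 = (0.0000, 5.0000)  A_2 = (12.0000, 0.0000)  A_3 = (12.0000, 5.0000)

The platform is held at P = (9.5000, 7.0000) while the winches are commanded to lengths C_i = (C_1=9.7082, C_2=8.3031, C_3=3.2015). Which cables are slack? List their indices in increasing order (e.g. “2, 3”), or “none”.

2

cable 1: √((-9.5000)²+(-2.0000)²)=9.7082, C_1=9.7082: taut
cable 2: √((2.5000)²+(-7.0000)²)=7.4330, C_2=8.3031: slack
cable 3: √((2.5000)²+(-2.0000)²)=3.2016, C_3=3.2015: taut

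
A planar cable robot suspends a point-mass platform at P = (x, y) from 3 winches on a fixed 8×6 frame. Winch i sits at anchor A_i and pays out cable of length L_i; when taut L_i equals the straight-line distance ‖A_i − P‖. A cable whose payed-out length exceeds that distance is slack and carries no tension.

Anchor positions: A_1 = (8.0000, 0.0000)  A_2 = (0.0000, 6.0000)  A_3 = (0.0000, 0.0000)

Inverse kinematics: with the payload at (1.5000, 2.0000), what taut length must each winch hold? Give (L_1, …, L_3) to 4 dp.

cable 1: Δx=6.5000, Δy=-2.0000; L_1 = √(Δx²+Δy²) = 6.8007
cable 2: Δx=-1.5000, Δy=4.0000; L_2 = √(Δx²+Δy²) = 4.2720
cable 3: Δx=-1.5000, Δy=-2.0000; L_3 = √(Δx²+Δy²) = 2.5000

(6.8007, 4.2720, 2.5000)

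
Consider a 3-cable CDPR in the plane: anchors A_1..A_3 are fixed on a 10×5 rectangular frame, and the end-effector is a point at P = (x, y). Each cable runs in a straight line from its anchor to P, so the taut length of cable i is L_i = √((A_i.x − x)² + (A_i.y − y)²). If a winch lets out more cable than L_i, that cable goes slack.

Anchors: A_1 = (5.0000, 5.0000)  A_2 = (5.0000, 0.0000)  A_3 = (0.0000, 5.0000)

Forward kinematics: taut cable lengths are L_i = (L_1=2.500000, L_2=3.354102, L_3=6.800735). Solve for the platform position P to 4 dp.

(6.5000, 3.0000)

circle eqns → linear via eq_j − eq_1; set k_j = A_j·A_j − L_j²
k_1 = 25.0000+25.0000−6.2500 = 43.7500
0.0000·x + 10.0000·y = k_1−k_2 = 30.0000
10.0000·x + 0.0000·y = k_1−k_3 = 65.0000
solve first two rows → x=6.5000, y=3.0000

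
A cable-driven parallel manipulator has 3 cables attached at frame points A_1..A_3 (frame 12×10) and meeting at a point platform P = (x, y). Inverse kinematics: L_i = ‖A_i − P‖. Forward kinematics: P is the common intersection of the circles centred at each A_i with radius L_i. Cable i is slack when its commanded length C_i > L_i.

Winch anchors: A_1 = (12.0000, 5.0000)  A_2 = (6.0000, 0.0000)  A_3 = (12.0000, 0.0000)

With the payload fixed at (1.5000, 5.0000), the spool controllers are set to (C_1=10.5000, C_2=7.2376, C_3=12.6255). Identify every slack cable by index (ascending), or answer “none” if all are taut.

2, 3

cable 1: L_1 = ‖A_1−P‖ = 10.5000;  C_1 = 10.5000 → taut
cable 2: L_2 = ‖A_2−P‖ = 6.7268;  C_2 = 7.2376 → slack
cable 3: L_3 = ‖A_3−P‖ = 11.6297;  C_3 = 12.6255 → slack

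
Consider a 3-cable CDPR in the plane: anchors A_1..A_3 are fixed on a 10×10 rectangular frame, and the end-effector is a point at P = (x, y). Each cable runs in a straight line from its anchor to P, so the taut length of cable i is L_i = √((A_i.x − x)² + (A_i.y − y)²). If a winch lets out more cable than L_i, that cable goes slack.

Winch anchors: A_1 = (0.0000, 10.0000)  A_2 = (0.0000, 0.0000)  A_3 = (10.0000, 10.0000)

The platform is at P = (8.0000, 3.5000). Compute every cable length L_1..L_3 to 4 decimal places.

L_1: Δ = A_1−P = (-8.0000, 6.5000) → ‖Δ‖ = √106.2500 = 10.3078
L_2: Δ = A_2−P = (-8.0000, -3.5000) → ‖Δ‖ = √76.2500 = 8.7321
L_3: Δ = A_3−P = (2.0000, 6.5000) → ‖Δ‖ = √46.2500 = 6.8007

(10.3078, 8.7321, 6.8007)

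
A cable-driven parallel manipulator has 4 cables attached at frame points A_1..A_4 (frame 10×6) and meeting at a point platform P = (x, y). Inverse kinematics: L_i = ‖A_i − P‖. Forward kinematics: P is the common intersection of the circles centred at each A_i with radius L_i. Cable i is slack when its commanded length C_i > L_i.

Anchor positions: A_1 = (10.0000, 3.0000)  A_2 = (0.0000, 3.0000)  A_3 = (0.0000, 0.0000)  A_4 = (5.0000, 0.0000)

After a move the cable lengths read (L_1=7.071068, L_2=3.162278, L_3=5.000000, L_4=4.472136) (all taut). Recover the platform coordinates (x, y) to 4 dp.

(3.0000, 4.0000)

circle eqns → linear via eq_j − eq_1; set k_j = A_j·A_j − L_j²
k_1 = 100.0000+9.0000−50.0000 = 59.0000
20.0000·x + 0.0000·y = k_1−k_2 = 60.0000
20.0000·x + 6.0000·y = k_1−k_3 = 84.0000
10.0000·x + 6.0000·y = k_1−k_4 = 54.0000
solve first two rows → x=3.0000, y=4.0000
check cable 4: ‖A_4−P‖² = 20.0000 ≈ L_4² = 20.0000 ✓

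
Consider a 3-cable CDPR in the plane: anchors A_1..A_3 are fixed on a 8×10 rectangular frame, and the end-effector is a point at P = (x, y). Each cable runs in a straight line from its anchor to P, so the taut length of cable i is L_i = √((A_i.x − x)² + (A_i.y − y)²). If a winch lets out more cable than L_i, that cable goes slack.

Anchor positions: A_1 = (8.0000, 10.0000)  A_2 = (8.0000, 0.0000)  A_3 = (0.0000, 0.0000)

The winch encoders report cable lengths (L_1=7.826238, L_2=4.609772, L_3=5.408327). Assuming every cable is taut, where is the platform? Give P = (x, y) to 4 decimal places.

(4.5000, 3.0000)

each cable: (A_i−P)·(A_i−P) = L_i²; let k_i = ‖A_i‖²−L_i²
k_1 = 64.0000+100.0000−61.2500 = 102.7500
row 1: 0.0000x + 20.0000y = 60.0000  (k_2=42.7500)
row 2: 16.0000x + 20.0000y = 132.0000  (k_3=-29.2500)
Cramer on rows 1–2 → x = 4.5000, y = 3.0000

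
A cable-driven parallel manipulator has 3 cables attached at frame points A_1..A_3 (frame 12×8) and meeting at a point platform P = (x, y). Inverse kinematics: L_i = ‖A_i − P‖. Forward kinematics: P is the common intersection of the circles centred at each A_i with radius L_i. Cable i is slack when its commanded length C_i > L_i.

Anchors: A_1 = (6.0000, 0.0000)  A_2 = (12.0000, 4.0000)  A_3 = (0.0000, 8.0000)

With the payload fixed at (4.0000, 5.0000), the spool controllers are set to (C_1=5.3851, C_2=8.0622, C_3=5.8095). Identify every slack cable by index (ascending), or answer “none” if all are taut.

cable 1: √((2.0000)²+(-5.0000)²)=5.3852, C_1=5.3851: taut
cable 2: √((8.0000)²+(-1.0000)²)=8.0623, C_2=8.0622: taut
cable 3: √((-4.0000)²+(3.0000)²)=5.0000, C_3=5.8095: slack

3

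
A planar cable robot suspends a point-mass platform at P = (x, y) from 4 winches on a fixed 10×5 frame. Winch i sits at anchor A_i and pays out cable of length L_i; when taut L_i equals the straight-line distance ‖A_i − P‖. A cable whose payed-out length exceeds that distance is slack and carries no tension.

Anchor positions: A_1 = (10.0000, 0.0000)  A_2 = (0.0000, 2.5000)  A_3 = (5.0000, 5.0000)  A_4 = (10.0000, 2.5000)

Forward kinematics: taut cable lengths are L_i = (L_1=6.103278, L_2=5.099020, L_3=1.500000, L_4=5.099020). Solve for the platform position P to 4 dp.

(5.0000, 3.5000)

expand ‖A_i−P‖²=L_i² and subtract eq 1 (k_i ≔ ‖A_i‖²−L_i²)
k_1 = 100.0000+0.0000−37.2500 = 62.7500
eq1−eq2 → [20.0000  -5.0000]·P = 82.5000
eq1−eq3 → [10.0000  -10.0000]·P = 15.0000
eq1−eq4 → [0.0000  -5.0000]·P = -17.5000
2×2 solve → P = (5.0000, 3.5000)
check cable 4: ‖A_4−P‖² = 26.0000 ≈ L_4² = 26.0000 ✓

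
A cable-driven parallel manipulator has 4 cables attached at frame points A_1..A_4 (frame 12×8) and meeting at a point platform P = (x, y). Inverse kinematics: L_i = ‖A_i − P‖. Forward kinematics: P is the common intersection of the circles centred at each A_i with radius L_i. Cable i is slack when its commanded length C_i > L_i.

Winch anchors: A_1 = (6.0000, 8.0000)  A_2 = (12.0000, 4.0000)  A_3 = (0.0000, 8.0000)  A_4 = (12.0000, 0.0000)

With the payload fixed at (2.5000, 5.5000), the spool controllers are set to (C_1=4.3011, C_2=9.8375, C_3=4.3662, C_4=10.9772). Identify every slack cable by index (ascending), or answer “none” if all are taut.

2, 3

i=1: geometric 4.3012 vs commanded 4.3011 ⇒ taut
i=2: geometric 9.6177 vs commanded 9.8375 ⇒ slack
i=3: geometric 3.5355 vs commanded 4.3662 ⇒ slack
i=4: geometric 10.9772 vs commanded 10.9772 ⇒ taut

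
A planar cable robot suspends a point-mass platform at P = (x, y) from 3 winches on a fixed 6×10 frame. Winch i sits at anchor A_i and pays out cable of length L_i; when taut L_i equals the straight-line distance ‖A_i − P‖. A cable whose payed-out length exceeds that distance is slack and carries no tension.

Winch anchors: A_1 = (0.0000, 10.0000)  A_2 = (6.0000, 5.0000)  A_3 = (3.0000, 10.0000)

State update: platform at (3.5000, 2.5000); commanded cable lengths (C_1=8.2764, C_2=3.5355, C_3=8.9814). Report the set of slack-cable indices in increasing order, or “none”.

3

i=1: geometric 8.2765 vs commanded 8.2764 ⇒ taut
i=2: geometric 3.5355 vs commanded 3.5355 ⇒ taut
i=3: geometric 7.5166 vs commanded 8.9814 ⇒ slack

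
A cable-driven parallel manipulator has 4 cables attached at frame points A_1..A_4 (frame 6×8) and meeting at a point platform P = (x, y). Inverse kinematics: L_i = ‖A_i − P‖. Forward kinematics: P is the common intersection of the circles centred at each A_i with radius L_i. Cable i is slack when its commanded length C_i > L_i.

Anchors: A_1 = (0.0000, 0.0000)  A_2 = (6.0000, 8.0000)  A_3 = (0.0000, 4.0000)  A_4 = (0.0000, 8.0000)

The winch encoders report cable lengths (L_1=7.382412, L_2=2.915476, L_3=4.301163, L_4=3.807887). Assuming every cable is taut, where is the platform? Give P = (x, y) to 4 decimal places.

circle eqns → linear via eq_j − eq_1; set c_j = A_j·A_j − L_j²
c_1 = 0.0000+0.0000−54.5000 = -54.5000
-12.0000·x − 16.0000·y = c_1−c_2 = -146.0000
0.0000·x − 8.0000·y = c_1−c_3 = -52.0000
0.0000·x − 16.0000·y = c_1−c_4 = -104.0000
solve first two rows → x=3.5000, y=6.5000
check cable 4: ‖A_4−P‖² = 14.5000 ≈ L_4² = 14.5000 ✓

(3.5000, 6.5000)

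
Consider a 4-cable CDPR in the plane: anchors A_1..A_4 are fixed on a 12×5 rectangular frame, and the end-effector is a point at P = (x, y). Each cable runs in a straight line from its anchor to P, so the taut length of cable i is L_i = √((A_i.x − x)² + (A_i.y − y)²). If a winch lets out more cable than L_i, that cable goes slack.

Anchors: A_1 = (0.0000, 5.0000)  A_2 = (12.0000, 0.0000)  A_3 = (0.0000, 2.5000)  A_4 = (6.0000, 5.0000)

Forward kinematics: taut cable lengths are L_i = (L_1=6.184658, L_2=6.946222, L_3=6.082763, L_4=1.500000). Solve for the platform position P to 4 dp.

(6.0000, 3.5000)

circle eqns → linear via eq_j − eq_1; set q_j = A_j·A_j − L_j²
q_1 = 0.0000+25.0000−38.2500 = -13.2500
-24.0000·x + 10.0000·y = q_1−q_2 = -109.0000
0.0000·x + 5.0000·y = q_1−q_3 = 17.5000
-12.0000·x + 0.0000·y = q_1−q_4 = -72.0000
solve first two rows → x=6.0000, y=3.5000
check cable 4: ‖A_4−P‖² = 2.2500 ≈ L_4² = 2.2500 ✓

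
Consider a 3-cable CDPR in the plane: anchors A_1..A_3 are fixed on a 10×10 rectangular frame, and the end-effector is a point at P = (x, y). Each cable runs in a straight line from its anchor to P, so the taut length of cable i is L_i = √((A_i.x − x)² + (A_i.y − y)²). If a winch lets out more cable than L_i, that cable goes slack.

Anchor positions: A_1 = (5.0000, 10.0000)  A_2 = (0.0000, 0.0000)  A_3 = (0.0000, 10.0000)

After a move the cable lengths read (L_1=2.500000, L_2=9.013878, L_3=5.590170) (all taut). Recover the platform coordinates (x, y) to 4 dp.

(5.0000, 7.5000)

each cable: (A_i−P)·(A_i−P) = L_i²; let q_i = ‖A_i‖²−L_i²
q_1 = 25.0000+100.0000−6.2500 = 118.7500
row 1: 10.0000x + 20.0000y = 200.0000  (q_2=-81.2500)
row 2: 10.0000x + 0.0000y = 50.0000  (q_3=68.7500)
Cramer on rows 1–2 → x = 5.0000, y = 7.5000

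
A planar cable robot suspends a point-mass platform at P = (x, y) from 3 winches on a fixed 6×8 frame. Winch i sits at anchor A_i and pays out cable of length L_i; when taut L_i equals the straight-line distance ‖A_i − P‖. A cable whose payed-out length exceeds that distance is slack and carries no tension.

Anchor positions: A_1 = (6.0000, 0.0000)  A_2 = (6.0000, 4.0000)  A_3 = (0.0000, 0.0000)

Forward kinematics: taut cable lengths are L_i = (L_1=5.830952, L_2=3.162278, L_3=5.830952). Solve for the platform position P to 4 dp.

each cable: (A_i−P)·(A_i−P) = L_i²; let k_i = ‖A_i‖²−L_i²
k_1 = 36.0000+0.0000−34.0000 = 2.0000
row 1: 0.0000x − 8.0000y = -40.0000  (k_2=42.0000)
row 2: 12.0000x + 0.0000y = 36.0000  (k_3=-34.0000)
Cramer on rows 1–2 → x = 3.0000, y = 5.0000

(3.0000, 5.0000)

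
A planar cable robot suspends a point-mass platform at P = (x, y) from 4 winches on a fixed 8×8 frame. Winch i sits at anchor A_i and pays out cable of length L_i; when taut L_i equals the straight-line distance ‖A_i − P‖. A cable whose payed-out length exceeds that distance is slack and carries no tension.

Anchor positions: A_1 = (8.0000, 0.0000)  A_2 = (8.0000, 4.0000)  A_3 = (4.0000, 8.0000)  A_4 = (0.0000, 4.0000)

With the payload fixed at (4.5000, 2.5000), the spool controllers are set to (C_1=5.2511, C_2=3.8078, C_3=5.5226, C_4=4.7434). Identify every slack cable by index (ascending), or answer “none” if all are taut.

1

cable 1: L_1 = ‖A_1−P‖ = 4.3012;  C_1 = 5.2511 → slack
cable 2: L_2 = ‖A_2−P‖ = 3.8079;  C_2 = 3.8078 → taut
cable 3: L_3 = ‖A_3−P‖ = 5.5227;  C_3 = 5.5226 → taut
cable 4: L_4 = ‖A_4−P‖ = 4.7434;  C_4 = 4.7434 → taut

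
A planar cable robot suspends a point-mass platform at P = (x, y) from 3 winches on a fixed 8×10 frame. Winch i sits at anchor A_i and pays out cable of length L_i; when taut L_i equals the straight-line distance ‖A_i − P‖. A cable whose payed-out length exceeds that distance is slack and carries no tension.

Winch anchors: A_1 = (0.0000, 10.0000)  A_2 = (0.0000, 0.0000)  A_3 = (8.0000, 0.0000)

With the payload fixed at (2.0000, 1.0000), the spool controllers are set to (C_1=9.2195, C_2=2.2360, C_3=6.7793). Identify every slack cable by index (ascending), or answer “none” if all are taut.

cable 1: L_1 = ‖A_1−P‖ = 9.2195;  C_1 = 9.2195 → taut
cable 2: L_2 = ‖A_2−P‖ = 2.2361;  C_2 = 2.2360 → taut
cable 3: L_3 = ‖A_3−P‖ = 6.0828;  C_3 = 6.7793 → slack

3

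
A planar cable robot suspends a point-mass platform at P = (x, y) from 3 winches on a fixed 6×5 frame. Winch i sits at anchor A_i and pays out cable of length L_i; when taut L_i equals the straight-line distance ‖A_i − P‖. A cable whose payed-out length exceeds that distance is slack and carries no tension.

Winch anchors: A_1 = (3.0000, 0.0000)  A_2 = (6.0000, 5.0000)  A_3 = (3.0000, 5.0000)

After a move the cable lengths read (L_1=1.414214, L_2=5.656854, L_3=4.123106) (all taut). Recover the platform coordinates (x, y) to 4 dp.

(2.0000, 1.0000)

circle eqns → linear via eq_j − eq_1; set q_j = A_j·A_j − L_j²
q_1 = 9.0000+0.0000−2.0000 = 7.0000
-6.0000·x − 10.0000·y = q_1−q_2 = -22.0000
0.0000·x − 10.0000·y = q_1−q_3 = -10.0000
solve first two rows → x=2.0000, y=1.0000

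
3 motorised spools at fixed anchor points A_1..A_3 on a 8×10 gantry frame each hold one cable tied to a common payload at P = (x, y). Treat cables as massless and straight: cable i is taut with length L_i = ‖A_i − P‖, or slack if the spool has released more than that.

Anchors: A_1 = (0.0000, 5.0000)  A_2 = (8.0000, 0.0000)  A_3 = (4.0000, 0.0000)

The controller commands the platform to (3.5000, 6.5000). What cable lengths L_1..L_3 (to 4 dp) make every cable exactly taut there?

L_1 = √((0.0000−3.5000)² + (5.0000−6.5000)²) = 3.8079
L_2 = √((8.0000−3.5000)² + (0.0000−6.5000)²) = 7.9057
L_3 = √((4.0000−3.5000)² + (0.0000−6.5000)²) = 6.5192

(3.8079, 7.9057, 6.5192)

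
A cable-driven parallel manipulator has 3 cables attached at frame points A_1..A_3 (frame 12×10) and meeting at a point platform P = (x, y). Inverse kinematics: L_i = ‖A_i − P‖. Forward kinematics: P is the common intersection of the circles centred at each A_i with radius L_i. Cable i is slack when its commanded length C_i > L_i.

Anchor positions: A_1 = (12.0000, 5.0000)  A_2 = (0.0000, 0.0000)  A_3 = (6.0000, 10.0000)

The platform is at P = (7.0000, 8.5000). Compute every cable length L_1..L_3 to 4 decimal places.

(6.1033, 11.0114, 1.8028)

L_1: Δ = A_1−P = (5.0000, -3.5000) → ‖Δ‖ = √37.2500 = 6.1033
L_2: Δ = A_2−P = (-7.0000, -8.5000) → ‖Δ‖ = √121.2500 = 11.0114
L_3: Δ = A_3−P = (-1.0000, 1.5000) → ‖Δ‖ = √3.2500 = 1.8028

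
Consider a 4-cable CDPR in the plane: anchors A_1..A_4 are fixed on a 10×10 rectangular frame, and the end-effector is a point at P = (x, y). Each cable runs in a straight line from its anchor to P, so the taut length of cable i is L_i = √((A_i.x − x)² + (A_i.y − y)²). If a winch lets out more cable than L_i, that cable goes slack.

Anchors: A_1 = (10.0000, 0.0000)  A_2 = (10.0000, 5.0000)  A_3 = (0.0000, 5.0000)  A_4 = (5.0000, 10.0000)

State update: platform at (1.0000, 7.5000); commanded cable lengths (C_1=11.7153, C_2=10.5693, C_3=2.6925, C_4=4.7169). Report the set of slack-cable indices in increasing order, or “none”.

2

cable 1: L_1 = ‖A_1−P‖ = 11.7154;  C_1 = 11.7153 → taut
cable 2: L_2 = ‖A_2−P‖ = 9.3408;  C_2 = 10.5693 → slack
cable 3: L_3 = ‖A_3−P‖ = 2.6926;  C_3 = 2.6925 → taut
cable 4: L_4 = ‖A_4−P‖ = 4.7170;  C_4 = 4.7169 → taut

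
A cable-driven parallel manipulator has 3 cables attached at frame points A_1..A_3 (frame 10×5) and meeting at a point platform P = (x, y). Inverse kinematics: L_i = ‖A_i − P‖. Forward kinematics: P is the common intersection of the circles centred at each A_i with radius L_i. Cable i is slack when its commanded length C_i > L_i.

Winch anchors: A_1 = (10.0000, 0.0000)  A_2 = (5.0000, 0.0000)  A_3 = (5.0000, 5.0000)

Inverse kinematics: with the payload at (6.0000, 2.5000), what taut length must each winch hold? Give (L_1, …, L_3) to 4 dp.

cable 1: Δx=4.0000, Δy=-2.5000; L_1 = √(Δx²+Δy²) = 4.7170
cable 2: Δx=-1.0000, Δy=-2.5000; L_2 = √(Δx²+Δy²) = 2.6926
cable 3: Δx=-1.0000, Δy=2.5000; L_3 = √(Δx²+Δy²) = 2.6926

(4.7170, 2.6926, 2.6926)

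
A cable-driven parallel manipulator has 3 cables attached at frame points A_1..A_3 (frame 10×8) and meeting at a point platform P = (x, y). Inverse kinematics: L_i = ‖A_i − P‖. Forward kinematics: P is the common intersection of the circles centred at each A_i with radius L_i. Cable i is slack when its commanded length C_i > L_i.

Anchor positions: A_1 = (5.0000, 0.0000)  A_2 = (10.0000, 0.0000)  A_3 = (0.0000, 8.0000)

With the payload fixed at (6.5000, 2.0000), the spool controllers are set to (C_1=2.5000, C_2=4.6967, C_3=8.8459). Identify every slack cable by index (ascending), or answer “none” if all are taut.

cable 1: L_1 = ‖A_1−P‖ = 2.5000;  C_1 = 2.5000 → taut
cable 2: L_2 = ‖A_2−P‖ = 4.0311;  C_2 = 4.6967 → slack
cable 3: L_3 = ‖A_3−P‖ = 8.8459;  C_3 = 8.8459 → taut

2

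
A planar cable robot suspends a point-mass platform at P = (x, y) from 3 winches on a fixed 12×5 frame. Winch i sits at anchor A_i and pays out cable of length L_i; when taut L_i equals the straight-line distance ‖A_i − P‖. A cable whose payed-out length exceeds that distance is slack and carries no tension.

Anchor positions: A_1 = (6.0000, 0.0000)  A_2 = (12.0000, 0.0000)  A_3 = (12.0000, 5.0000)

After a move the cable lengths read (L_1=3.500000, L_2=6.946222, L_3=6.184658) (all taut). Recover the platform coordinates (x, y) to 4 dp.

expand ‖A_i−P‖²=L_i² and subtract eq 1 (c_i ≔ ‖A_i‖²−L_i²)
c_1 = 36.0000+0.0000−12.2500 = 23.7500
eq1−eq2 → [-12.0000  0.0000]·P = -72.0000
eq1−eq3 → [-12.0000  -10.0000]·P = -107.0000
2×2 solve → P = (6.0000, 3.5000)

(6.0000, 3.5000)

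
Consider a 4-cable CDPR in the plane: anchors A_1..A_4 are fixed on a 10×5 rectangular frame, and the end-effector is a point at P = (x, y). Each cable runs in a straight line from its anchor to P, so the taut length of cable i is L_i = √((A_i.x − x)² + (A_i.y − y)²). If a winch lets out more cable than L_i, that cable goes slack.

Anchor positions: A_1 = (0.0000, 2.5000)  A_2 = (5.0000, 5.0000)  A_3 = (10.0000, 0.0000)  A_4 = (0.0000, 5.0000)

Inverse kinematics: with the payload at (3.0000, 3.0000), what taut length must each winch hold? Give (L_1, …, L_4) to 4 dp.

L_1 = √((0.0000−3.0000)² + (2.5000−3.0000)²) = 3.0414
L_2 = √((5.0000−3.0000)² + (5.0000−3.0000)²) = 2.8284
L_3 = √((10.0000−3.0000)² + (0.0000−3.0000)²) = 7.6158
L_4 = √((0.0000−3.0000)² + (5.0000−3.0000)²) = 3.6056

(3.0414, 2.8284, 7.6158, 3.6056)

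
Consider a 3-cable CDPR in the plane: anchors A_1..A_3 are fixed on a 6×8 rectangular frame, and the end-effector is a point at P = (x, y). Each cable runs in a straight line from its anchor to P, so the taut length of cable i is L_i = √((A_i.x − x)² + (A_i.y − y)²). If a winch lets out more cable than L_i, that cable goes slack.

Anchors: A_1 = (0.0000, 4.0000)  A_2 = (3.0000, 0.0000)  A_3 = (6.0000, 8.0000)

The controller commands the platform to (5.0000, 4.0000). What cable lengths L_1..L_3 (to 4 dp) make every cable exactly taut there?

L_1: Δ = A_1−P = (-5.0000, 0.0000) → ‖Δ‖ = √25.0000 = 5.0000
L_2: Δ = A_2−P = (-2.0000, -4.0000) → ‖Δ‖ = √20.0000 = 4.4721
L_3: Δ = A_3−P = (1.0000, 4.0000) → ‖Δ‖ = √17.0000 = 4.1231

(5.0000, 4.4721, 4.1231)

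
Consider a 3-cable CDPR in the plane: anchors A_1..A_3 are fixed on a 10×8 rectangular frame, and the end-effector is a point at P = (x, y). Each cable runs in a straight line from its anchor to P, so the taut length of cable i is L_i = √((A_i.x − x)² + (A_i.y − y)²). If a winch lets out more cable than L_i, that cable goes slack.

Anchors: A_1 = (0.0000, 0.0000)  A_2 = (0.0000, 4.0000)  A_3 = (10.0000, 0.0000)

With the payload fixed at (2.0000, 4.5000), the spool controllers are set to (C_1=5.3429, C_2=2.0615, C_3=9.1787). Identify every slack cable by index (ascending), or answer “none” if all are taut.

1

i=1: geometric 4.9244 vs commanded 5.3429 ⇒ slack
i=2: geometric 2.0616 vs commanded 2.0615 ⇒ taut
i=3: geometric 9.1788 vs commanded 9.1787 ⇒ taut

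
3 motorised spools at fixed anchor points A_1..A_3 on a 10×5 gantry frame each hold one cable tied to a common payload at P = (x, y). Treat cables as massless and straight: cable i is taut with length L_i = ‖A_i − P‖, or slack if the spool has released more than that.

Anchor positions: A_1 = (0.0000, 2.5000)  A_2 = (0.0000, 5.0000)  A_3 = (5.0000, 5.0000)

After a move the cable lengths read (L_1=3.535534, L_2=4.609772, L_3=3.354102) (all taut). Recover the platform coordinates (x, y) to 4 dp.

(3.5000, 2.0000)

expand ‖A_i−P‖²=L_i² and subtract eq 1 (k_i ≔ ‖A_i‖²−L_i²)
k_1 = 0.0000+6.2500−12.5000 = -6.2500
eq1−eq2 → [0.0000  -5.0000]·P = -10.0000
eq1−eq3 → [-10.0000  -5.0000]·P = -45.0000
2×2 solve → P = (3.5000, 2.0000)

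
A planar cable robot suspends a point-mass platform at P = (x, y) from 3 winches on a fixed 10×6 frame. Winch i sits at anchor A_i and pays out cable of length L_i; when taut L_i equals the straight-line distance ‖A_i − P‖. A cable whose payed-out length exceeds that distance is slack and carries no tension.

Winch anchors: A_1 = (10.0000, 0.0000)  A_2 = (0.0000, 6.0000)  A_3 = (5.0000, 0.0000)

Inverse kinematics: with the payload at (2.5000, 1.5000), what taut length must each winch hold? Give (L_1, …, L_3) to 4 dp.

(7.6485, 5.1478, 2.9155)

L_1: Δ = A_1−P = (7.5000, -1.5000) → ‖Δ‖ = √58.5000 = 7.6485
L_2: Δ = A_2−P = (-2.5000, 4.5000) → ‖Δ‖ = √26.5000 = 5.1478
L_3: Δ = A_3−P = (2.5000, -1.5000) → ‖Δ‖ = √8.5000 = 2.9155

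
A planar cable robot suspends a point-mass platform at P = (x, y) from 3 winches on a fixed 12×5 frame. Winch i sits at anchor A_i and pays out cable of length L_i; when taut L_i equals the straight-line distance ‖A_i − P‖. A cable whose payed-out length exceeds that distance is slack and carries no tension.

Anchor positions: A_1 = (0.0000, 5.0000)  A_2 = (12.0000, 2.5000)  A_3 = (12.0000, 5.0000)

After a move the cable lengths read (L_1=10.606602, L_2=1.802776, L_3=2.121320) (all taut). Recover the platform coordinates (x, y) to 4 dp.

expand ‖A_i−P‖²=L_i² and subtract eq 1 (k_i ≔ ‖A_i‖²−L_i²)
k_1 = 0.0000+25.0000−112.5000 = -87.5000
eq1−eq2 → [-24.0000  5.0000]·P = -234.5000
eq1−eq3 → [-24.0000  0.0000]·P = -252.0000
2×2 solve → P = (10.5000, 3.5000)

(10.5000, 3.5000)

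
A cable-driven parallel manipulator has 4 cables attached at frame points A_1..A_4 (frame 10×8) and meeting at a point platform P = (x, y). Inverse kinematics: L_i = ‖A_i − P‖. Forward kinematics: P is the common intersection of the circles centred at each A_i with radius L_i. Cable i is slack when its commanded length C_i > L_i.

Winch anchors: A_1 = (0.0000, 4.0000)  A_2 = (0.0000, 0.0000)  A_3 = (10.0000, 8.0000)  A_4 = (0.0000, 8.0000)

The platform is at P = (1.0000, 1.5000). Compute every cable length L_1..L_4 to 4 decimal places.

(2.6926, 1.8028, 11.1018, 6.5765)

L_1 = √((0.0000−1.0000)² + (4.0000−1.5000)²) = 2.6926
L_2 = √((0.0000−1.0000)² + (0.0000−1.5000)²) = 1.8028
L_3 = √((10.0000−1.0000)² + (8.0000−1.5000)²) = 11.1018
L_4 = √((0.0000−1.0000)² + (8.0000−1.5000)²) = 6.5765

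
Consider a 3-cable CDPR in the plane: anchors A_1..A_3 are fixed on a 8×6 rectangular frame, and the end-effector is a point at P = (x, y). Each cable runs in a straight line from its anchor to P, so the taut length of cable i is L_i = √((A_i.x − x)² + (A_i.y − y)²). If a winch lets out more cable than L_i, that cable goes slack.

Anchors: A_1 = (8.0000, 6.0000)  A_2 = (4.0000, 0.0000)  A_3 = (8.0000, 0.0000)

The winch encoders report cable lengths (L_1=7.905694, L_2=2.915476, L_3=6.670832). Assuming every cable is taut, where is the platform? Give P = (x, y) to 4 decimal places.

(1.5000, 1.5000)

expand ‖A_i−P‖²=L_i² and subtract eq 1 (q_i ≔ ‖A_i‖²−L_i²)
q_1 = 64.0000+36.0000−62.5000 = 37.5000
eq1−eq2 → [8.0000  12.0000]·P = 30.0000
eq1−eq3 → [0.0000  12.0000]·P = 18.0000
2×2 solve → P = (1.5000, 1.5000)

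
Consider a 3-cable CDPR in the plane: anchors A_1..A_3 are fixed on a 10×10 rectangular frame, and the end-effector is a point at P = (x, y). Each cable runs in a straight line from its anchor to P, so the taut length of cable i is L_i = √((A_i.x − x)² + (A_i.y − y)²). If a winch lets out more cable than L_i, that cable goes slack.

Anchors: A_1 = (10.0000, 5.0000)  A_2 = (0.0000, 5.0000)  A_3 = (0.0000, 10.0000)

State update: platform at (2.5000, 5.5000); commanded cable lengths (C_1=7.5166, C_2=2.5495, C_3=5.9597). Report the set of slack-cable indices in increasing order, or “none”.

3

i=1: geometric 7.5166 vs commanded 7.5166 ⇒ taut
i=2: geometric 2.5495 vs commanded 2.5495 ⇒ taut
i=3: geometric 5.1478 vs commanded 5.9597 ⇒ slack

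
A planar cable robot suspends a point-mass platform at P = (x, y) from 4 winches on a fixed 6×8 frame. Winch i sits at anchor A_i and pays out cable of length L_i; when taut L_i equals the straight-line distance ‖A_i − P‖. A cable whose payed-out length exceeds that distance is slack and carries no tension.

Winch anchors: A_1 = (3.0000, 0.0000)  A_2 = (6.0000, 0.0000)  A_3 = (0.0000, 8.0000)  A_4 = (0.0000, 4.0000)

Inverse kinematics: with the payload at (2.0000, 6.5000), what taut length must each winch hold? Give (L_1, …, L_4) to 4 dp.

(6.5765, 7.6322, 2.5000, 3.2016)

cable 1: Δx=1.0000, Δy=-6.5000; L_1 = √(Δx²+Δy²) = 6.5765
cable 2: Δx=4.0000, Δy=-6.5000; L_2 = √(Δx²+Δy²) = 7.6322
cable 3: Δx=-2.0000, Δy=1.5000; L_3 = √(Δx²+Δy²) = 2.5000
cable 4: Δx=-2.0000, Δy=-2.5000; L_4 = √(Δx²+Δy²) = 3.2016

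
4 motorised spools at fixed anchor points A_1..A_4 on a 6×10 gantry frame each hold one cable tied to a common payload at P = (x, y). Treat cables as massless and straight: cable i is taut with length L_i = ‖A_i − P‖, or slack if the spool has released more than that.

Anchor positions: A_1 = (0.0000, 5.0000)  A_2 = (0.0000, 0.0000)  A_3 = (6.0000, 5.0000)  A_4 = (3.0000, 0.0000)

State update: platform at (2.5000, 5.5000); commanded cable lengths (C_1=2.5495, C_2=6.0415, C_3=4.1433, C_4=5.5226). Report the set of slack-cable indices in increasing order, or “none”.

3

i=1: geometric 2.5495 vs commanded 2.5495 ⇒ taut
i=2: geometric 6.0415 vs commanded 6.0415 ⇒ taut
i=3: geometric 3.5355 vs commanded 4.1433 ⇒ slack
i=4: geometric 5.5227 vs commanded 5.5226 ⇒ taut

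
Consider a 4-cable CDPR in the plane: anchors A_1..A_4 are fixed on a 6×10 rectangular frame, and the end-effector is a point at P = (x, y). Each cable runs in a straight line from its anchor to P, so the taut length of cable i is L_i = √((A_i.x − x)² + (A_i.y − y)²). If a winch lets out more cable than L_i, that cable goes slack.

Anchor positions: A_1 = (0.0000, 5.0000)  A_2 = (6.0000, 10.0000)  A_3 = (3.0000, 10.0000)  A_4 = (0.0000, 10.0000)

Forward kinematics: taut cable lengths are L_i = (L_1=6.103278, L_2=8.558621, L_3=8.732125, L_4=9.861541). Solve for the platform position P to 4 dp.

(5.0000, 1.5000)

expand ‖A_i−P‖²=L_i² and subtract eq 1 (c_i ≔ ‖A_i‖²−L_i²)
c_1 = 0.0000+25.0000−37.2500 = -12.2500
eq1−eq2 → [-12.0000  -10.0000]·P = -75.0000
eq1−eq3 → [-6.0000  -10.0000]·P = -45.0000
eq1−eq4 → [0.0000  -10.0000]·P = -15.0000
2×2 solve → P = (5.0000, 1.5000)
check cable 4: ‖A_4−P‖² = 97.2501 ≈ L_4² = 97.2500 ✓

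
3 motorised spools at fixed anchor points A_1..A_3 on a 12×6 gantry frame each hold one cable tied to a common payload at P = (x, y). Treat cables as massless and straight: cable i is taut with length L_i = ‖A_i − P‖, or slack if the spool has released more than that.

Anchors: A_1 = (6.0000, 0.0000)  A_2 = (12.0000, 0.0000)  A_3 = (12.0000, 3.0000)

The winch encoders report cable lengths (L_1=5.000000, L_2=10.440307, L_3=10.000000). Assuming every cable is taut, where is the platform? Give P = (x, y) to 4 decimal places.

expand ‖A_i−P‖²=L_i² and subtract eq 1 (c_i ≔ ‖A_i‖²−L_i²)
c_1 = 36.0000+0.0000−25.0000 = 11.0000
eq1−eq2 → [-12.0000  0.0000]·P = -24.0000
eq1−eq3 → [-12.0000  -6.0000]·P = -42.0000
2×2 solve → P = (2.0000, 3.0000)

(2.0000, 3.0000)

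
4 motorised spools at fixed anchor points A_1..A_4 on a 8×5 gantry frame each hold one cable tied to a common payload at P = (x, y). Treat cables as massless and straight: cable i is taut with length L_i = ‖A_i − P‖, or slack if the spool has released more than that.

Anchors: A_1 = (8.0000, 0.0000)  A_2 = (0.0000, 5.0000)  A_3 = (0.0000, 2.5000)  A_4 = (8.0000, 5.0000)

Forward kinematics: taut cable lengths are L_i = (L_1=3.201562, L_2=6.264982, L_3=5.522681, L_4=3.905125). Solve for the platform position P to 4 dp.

(5.5000, 2.0000)

each cable: (A_i−P)·(A_i−P) = L_i²; let c_i = ‖A_i‖²−L_i²
c_1 = 64.0000+0.0000−10.2500 = 53.7500
row 1: 16.0000x − 10.0000y = 68.0000  (c_2=-14.2500)
row 2: 16.0000x − 5.0000y = 78.0000  (c_3=-24.2500)
row 3: 0.0000x − 10.0000y = -20.0000  (c_4=73.7500)
Cramer on rows 1–2 → x = 5.5000, y = 2.0000
check cable 4: ‖A_4−P‖² = 15.2500 ≈ L_4² = 15.2500 ✓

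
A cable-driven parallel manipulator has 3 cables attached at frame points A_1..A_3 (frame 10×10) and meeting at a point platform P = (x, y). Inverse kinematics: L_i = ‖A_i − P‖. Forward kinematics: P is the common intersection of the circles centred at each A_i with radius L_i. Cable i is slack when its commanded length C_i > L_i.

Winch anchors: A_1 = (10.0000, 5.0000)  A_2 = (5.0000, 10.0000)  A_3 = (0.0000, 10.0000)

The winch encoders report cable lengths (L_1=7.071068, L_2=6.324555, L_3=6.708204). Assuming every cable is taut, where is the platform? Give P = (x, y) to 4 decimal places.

(3.0000, 4.0000)

expand ‖A_i−P‖²=L_i² and subtract eq 1 (k_i ≔ ‖A_i‖²−L_i²)
k_1 = 100.0000+25.0000−50.0000 = 75.0000
eq1−eq2 → [10.0000  -10.0000]·P = -10.0000
eq1−eq3 → [20.0000  -10.0000]·P = 20.0000
2×2 solve → P = (3.0000, 4.0000)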